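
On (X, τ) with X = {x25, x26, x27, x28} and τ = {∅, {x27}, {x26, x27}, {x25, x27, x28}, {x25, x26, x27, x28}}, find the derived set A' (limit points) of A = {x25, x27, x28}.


A' = {x25, x26, x28}

For each x ∈ X, list the open sets U ∈ τ with x ∈ U, then check whether U ∩ (A ∖ {x}) ≠ ∅ for every such U.
  x = x25: opens ∋ x are {x25, x27, x28}, {x25, x26, x27, x28}; each meets A ∖ {x25}, so x IS a limit point.
  x = x26: opens ∋ x are {x26, x27}, {x25, x26, x27, x28}; each meets A ∖ {x26}, so x IS a limit point.
  x = x27: open {x27} ∋ x has {x27} ∩ (A ∖ {x27}) = ∅, so x is NOT a limit point.
  x = x28: opens ∋ x are {x25, x27, x28}, {x25, x26, x27, x28}; each meets A ∖ {x28}, so x IS a limit point.
Collecting: A' = {x25, x26, x28}.


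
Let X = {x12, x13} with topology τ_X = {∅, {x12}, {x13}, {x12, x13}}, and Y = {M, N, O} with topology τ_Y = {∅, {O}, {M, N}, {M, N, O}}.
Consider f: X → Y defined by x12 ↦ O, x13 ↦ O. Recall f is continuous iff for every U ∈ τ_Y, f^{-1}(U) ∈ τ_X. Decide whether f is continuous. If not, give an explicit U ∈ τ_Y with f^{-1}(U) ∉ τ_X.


f IS continuous.

Compute f^{-1}(U) for each U ∈ τ_Y:
  U = ∅: f^{-1}(U) = ∅ ∈ τ_X ✓.
  U = {O}: f^{-1}(U) = {x12, x13} ∈ τ_X ✓.
  U = {M, N}: f^{-1}(U) = ∅ ∈ τ_X ✓.
  U = {M, N, O}: f^{-1}(U) = {x12, x13} ∈ τ_X ✓.
Every preimage lies in τ_X, so f IS continuous.


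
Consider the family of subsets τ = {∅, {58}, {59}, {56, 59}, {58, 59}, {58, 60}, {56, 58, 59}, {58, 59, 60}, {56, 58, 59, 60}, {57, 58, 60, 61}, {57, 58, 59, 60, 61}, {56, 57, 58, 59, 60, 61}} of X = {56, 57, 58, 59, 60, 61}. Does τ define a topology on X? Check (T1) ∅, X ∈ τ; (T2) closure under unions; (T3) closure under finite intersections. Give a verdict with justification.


τ IS a topology on X.

Axiom (T1): ∅ ∈ τ? Yes; X ∈ τ? Yes.
Axiom (T2/T3): check pairwise unions and intersections of members of τ.
All pairwise intersections and unions checked — each lies in τ. Therefore τ satisfies (T1), (T2), (T3): it IS a topology on X.


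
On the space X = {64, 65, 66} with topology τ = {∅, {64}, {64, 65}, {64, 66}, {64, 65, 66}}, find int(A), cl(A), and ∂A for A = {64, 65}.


int(A) = {64, 65}, cl(A) = {64, 65, 66}, ∂A = {66}.

Closed sets in (X, τ) are complements of opens:
  closed(X, τ) = {∅, {65}, {66}, {65, 66}, {64, 65, 66}}.
int(A) = ⋃ {U ∈ τ : U ⊆ A}. Opens contained in A: ∅, {64}, {64, 65}.
Taking the union of these: int(A) = {64, 65}.
cl(A) = ⋂ {C closed : A ⊆ C}. Closed sets containing A: {64, 65, 66}.
Intersecting these: cl(A) = {64, 65, 66}.
∂A = cl(A) ∖ int(A) = {64, 65, 66} ∖ {64, 65} = {66}.


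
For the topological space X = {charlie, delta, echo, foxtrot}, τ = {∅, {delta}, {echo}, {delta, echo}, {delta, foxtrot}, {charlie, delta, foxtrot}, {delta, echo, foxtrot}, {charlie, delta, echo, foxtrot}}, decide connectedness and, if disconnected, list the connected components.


(X, τ) is disconnected; components = [{echo}, {charlie, delta, foxtrot}].

Find clopen sets (U ∈ τ with X ∖ U ∈ τ):
  U = ∅, X ∖ U = {charlie, delta, echo, foxtrot} — both open, so U is clopen.
  U = {echo}, X ∖ U = {charlie, delta, foxtrot} — both open, so U is clopen.
  U = {charlie, delta, foxtrot}, X ∖ U = {echo} — both open, so U is clopen.
  U = {charlie, delta, echo, foxtrot}, X ∖ U = ∅ — both open, so U is clopen.
Nontrivial clopen(s) exist: e.g. {charlie, delta, foxtrot}. So (X, τ) is disconnected.
Compute connected components by grouping points that agree on all clopens:
  component: {echo}
  component: {charlie, delta, foxtrot}


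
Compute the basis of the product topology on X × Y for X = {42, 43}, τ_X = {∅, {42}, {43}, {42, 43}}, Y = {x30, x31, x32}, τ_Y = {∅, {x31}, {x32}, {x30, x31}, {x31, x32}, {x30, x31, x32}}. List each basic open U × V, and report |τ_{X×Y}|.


Basis B = {∅ × ∅, {42} × {x31}, {42} × {x32}, {43} × {x31}, {43} × {x32}, {42} × {x30, x31}, {42} × {x31, x32}, {42, 43} × {x31}, {42, 43} × {x32}, {43} × {x30, x31}, {43} × {x31, x32}, {42} × {x30, x31, x32}, {43} × {x30, x31, x32}, {42, 43} × {x30, x31}, {42, 43} × {x31, x32}, {42, 43} × {x30, x31, x32}}; |τ_{X×Y}| = 36.

Enumerate products U × V with U ∈ τ_X, V ∈ τ_Y (deduplicated):
  ∅ × ∅ = {} (∅)
  {42} × {x31} = {(42,x31)}
  {42} × {x32} = {(42,x32)}
  {43} × {x31} = {(43,x31)}
  {43} × {x32} = {(43,x32)}
  {42} × {x30, x31} = {(42,x30), (42,x31)}
  {42} × {x31, x32} = {(42,x31), (42,x32)}
  {42, 43} × {x31} = {(42,x31), (43,x31)}
  {42, 43} × {x32} = {(42,x32), (43,x32)}
  {43} × {x30, x31} = {(43,x30), (43,x31)}
  {43} × {x31, x32} = {(43,x31), (43,x32)}
  {42} × {x30, x31, x32} = {(42,x30), (42,x31), (42,x32)}
  {43} × {x30, x31, x32} = {(43,x30), (43,x31), (43,x32)}
  {42, 43} × {x30, x31} = {(42,x30), (42,x31), (43,x30), (43,x31)}
  {42, 43} × {x31, x32} = {(42,x31), (42,x32), (43,x31), (43,x32)}
  {42, 43} × {x30, x31, x32} = {(42,x30), (42,x31), (42,x32), (43,x30), (43,x31), (43,x32)}
These 16 distinct sets form the basis B.
Close under arbitrary unions to get τ_{X×Y}; counting gives |τ_{X×Y}| = 36.


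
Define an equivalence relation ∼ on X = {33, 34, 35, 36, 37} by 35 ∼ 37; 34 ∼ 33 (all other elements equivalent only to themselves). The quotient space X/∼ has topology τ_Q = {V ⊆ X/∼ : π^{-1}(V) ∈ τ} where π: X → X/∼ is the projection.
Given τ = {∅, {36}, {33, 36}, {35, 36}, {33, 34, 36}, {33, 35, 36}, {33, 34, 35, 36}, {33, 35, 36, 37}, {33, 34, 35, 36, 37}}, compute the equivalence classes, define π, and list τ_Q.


X/∼ = {[33=34], [35=37], [36]}; |τ_Q| = 4.

Equivalence classes: [33=34], [35=37], [36].
Quotient map π: X → X/∼ sends 33 ↦ [33=34], 34 ↦ [33=34], 35 ↦ [35=37], 36 ↦ [36], 37 ↦ [35=37].
For each subset V ⊆ X/∼, compute π^{-1}(V) ⊆ X and check whether π^{-1}(V) ∈ τ. V is open in τ_Q iff π^{-1}(V) ∈ τ.
  V = {}: π^{-1}(V) = ∅ ∈ τ ✓.
  V = {[33=34]}: π^{-1}(V) = {33, 34} ∉ τ ✗.
  V = {[35=37]}: π^{-1}(V) = {35, 37} ∉ τ ✗.
  V = {[33=34], [35=37]}: π^{-1}(V) = {33, 34, 35, 37} ∉ τ ✗.
  V = {[36]}: π^{-1}(V) = {36} ∈ τ ✓.
  V = {[33=34], [36]}: π^{-1}(V) = {33, 34, 36} ∈ τ ✓.
  V = {[35=37], [36]}: π^{-1}(V) = {35, 36, 37} ∉ τ ✗.
  V = {[33=34], [35=37], [36]}: π^{-1}(V) = {33, 34, 35, 36, 37} ∈ τ ✓.
Open sets in the quotient: τ_Q = {{}, {[36]}, {[33=34], [36]}, {[33=34], [35=37], [36]}} (4 elements).


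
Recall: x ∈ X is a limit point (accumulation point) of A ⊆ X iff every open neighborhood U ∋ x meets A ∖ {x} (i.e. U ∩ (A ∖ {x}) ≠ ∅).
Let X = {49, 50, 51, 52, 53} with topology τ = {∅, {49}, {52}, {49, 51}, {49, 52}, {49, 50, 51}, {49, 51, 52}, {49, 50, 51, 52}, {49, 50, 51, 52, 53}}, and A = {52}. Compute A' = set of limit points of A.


A' = {53}

For each x ∈ X, list the open sets U ∈ τ with x ∈ U, then check whether U ∩ (A ∖ {x}) ≠ ∅ for every such U.
  x = 49: open {49} ∋ x has {49} ∩ (A ∖ {49}) = ∅, so x is NOT a limit point.
  x = 50: open {49, 50, 51} ∋ x has {49, 50, 51} ∩ (A ∖ {50}) = ∅, so x is NOT a limit point.
  x = 51: open {49, 51} ∋ x has {49, 51} ∩ (A ∖ {51}) = ∅, so x is NOT a limit point.
  x = 52: open {52} ∋ x has {52} ∩ (A ∖ {52}) = ∅, so x is NOT a limit point.
  x = 53: opens ∋ x are {49, 50, 51, 52, 53}; each meets A ∖ {53}, so x IS a limit point.
Collecting: A' = {53}.


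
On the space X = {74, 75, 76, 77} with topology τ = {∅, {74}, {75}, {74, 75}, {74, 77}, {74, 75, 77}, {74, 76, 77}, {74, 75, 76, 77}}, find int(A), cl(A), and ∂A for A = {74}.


int(A) = {74}, cl(A) = {74, 76, 77}, ∂A = {76, 77}.

Closed sets in (X, τ) are complements of opens:
  closed(X, τ) = {∅, {75}, {76}, {75, 76}, {76, 77}, {74, 76, 77}, {75, 76, 77}, {74, 75, 76, 77}}.
int(A) = ⋃ {U ∈ τ : U ⊆ A}. Opens contained in A: ∅, {74}.
Taking the union of these: int(A) = {74}.
cl(A) = ⋂ {C closed : A ⊆ C}. Closed sets containing A: {74, 76, 77}, {74, 75, 76, 77}.
Intersecting these: cl(A) = {74, 76, 77}.
∂A = cl(A) ∖ int(A) = {74, 76, 77} ∖ {74} = {76, 77}.


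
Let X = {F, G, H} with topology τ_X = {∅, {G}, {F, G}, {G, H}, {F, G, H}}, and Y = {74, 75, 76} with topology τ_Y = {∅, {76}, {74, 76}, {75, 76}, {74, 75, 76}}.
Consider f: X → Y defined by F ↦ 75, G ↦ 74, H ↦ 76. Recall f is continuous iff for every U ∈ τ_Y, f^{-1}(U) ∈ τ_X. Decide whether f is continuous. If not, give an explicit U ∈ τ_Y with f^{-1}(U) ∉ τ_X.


f is NOT continuous.

Compute f^{-1}(U) for each U ∈ τ_Y:
  U = ∅: f^{-1}(U) = ∅ ∈ τ_X ✓.
  U = {76}: f^{-1}(U) = {H} ∉ τ_X ✗.
  U = {74, 76}: f^{-1}(U) = {G, H} ∈ τ_X ✓.
  U = {75, 76}: f^{-1}(U) = {F, H} ∉ τ_X ✗.
  U = {74, 75, 76}: f^{-1}(U) = {F, G, H} ∈ τ_X ✓.
Found U = {76} with f^{-1}(U) = {H} not in τ_X. Therefore f is NOT continuous.


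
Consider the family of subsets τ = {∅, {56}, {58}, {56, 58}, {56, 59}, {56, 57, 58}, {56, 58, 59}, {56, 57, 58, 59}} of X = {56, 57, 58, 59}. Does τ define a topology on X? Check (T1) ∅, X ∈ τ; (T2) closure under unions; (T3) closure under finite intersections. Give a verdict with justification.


τ IS a topology on X.

Axiom (T1): ∅ ∈ τ? Yes; X ∈ τ? Yes.
Axiom (T2/T3): check pairwise unions and intersections of members of τ.
All pairwise intersections and unions checked — each lies in τ. Therefore τ satisfies (T1), (T2), (T3): it IS a topology on X.


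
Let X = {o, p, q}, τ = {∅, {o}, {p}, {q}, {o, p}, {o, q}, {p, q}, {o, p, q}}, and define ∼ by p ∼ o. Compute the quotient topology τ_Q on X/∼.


X/∼ = {[o=p], [q]}; |τ_Q| = 4.

Equivalence classes: [o=p], [q].
Quotient map π: X → X/∼ sends o ↦ [o=p], p ↦ [o=p], q ↦ [q].
For each subset V ⊆ X/∼, compute π^{-1}(V) ⊆ X and check whether π^{-1}(V) ∈ τ. V is open in τ_Q iff π^{-1}(V) ∈ τ.
  V = {}: π^{-1}(V) = ∅ ∈ τ ✓.
  V = {[o=p]}: π^{-1}(V) = {o, p} ∈ τ ✓.
  V = {[q]}: π^{-1}(V) = {q} ∈ τ ✓.
  V = {[o=p], [q]}: π^{-1}(V) = {o, p, q} ∈ τ ✓.
Open sets in the quotient: τ_Q = {{}, {[o=p]}, {[q]}, {[o=p], [q]}} (4 elements).


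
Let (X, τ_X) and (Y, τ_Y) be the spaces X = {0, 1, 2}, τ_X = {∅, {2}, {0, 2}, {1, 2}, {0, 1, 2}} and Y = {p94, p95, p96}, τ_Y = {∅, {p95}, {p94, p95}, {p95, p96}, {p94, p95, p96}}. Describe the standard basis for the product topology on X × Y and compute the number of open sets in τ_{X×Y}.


Basis B = {∅ × ∅, {2} × {p95}, {0, 2} × {p95}, {1, 2} × {p95}, {2} × {p94, p95}, {2} × {p95, p96}, {0, 1, 2} × {p95}, {2} × {p94, p95, p96}, {0, 2} × {p94, p95}, {0, 2} × {p95, p96}, {1, 2} × {p94, p95}, {1, 2} × {p95, p96}, {0, 2} × {p94, p95, p96}, {0, 1, 2} × {p94, p95}, {0, 1, 2} × {p95, p96}, {1, 2} × {p94, p95, p96}, {0, 1, 2} × {p94, p95, p96}}; |τ_{X×Y}| = 48.

Enumerate products U × V with U ∈ τ_X, V ∈ τ_Y (deduplicated):
  ∅ × ∅ = {} (∅)
  {2} × {p95} = {(2,p95)}
  {0, 2} × {p95} = {(0,p95), (2,p95)}
  {1, 2} × {p95} = {(1,p95), (2,p95)}
  {2} × {p94, p95} = {(2,p94), (2,p95)}
  {2} × {p95, p96} = {(2,p95), (2,p96)}
  {0, 1, 2} × {p95} = {(0,p95), (1,p95), (2,p95)}
  {2} × {p94, p95, p96} = {(2,p94), (2,p95), (2,p96)}
  {0, 2} × {p94, p95} = {(0,p94), (0,p95), (2,p94), (2,p95)}
  {0, 2} × {p95, p96} = {(0,p95), (0,p96), (2,p95), (2,p96)}
  {1, 2} × {p94, p95} = {(1,p94), (1,p95), (2,p94), (2,p95)}
  {1, 2} × {p95, p96} = {(1,p95), (1,p96), (2,p95), (2,p96)}
  {0, 2} × {p94, p95, p96} = {(0,p94), (0,p95), (0,p96), (2,p94), (2,p95), (2,p96)}
  {0, 1, 2} × {p94, p95} = {(0,p94), (0,p95), (1,p94), (1,p95), (2,p94), (2,p95)}
  {0, 1, 2} × {p95, p96} = {(0,p95), (0,p96), (1,p95), (1,p96), (2,p95), (2,p96)}
  {1, 2} × {p94, p95, p96} = {(1,p94), (1,p95), (1,p96), (2,p94), (2,p95), (2,p96)}
  {0, 1, 2} × {p94, p95, p96} = {(0,p94), (0,p95), (0,p96), (1,p94), (1,p95), (1,p96), (2,p94), (2,p95), (2,p96)}
These 17 distinct sets form the basis B.
Close under arbitrary unions to get τ_{X×Y}; counting gives |τ_{X×Y}| = 48.


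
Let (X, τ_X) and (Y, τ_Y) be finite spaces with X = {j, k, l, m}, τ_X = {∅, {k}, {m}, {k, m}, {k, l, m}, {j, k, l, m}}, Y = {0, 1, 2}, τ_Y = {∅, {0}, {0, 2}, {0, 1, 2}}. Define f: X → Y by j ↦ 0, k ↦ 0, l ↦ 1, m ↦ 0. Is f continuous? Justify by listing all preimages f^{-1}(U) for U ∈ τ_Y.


f is NOT continuous.

Compute f^{-1}(U) for each U ∈ τ_Y:
  U = ∅: f^{-1}(U) = ∅ ∈ τ_X ✓.
  U = {0}: f^{-1}(U) = {j, k, m} ∉ τ_X ✗.
  U = {0, 2}: f^{-1}(U) = {j, k, m} ∉ τ_X ✗.
  U = {0, 1, 2}: f^{-1}(U) = {j, k, l, m} ∈ τ_X ✓.
Found U = {0} with f^{-1}(U) = {j, k, m} not in τ_X. Therefore f is NOT continuous.


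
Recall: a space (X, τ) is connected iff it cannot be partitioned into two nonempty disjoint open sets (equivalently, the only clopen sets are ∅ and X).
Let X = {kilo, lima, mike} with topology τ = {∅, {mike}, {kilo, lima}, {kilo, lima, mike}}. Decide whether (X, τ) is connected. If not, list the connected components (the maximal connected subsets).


(X, τ) is disconnected; components = [{mike}, {kilo, lima}].

Find clopen sets (U ∈ τ with X ∖ U ∈ τ):
  U = ∅, X ∖ U = {kilo, lima, mike} — both open, so U is clopen.
  U = {mike}, X ∖ U = {kilo, lima} — both open, so U is clopen.
  U = {kilo, lima}, X ∖ U = {mike} — both open, so U is clopen.
  U = {kilo, lima, mike}, X ∖ U = ∅ — both open, so U is clopen.
Nontrivial clopen(s) exist: e.g. {kilo, lima}. So (X, τ) is disconnected.
Compute connected components by grouping points that agree on all clopens:
  component: {mike}
  component: {kilo, lima}


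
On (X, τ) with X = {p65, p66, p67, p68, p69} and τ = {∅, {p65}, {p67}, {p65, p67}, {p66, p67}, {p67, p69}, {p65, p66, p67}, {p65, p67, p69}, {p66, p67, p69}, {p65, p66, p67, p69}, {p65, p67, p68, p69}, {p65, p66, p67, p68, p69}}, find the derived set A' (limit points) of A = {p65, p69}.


A' = {p68}

For each x ∈ X, list the open sets U ∈ τ with x ∈ U, then check whether U ∩ (A ∖ {x}) ≠ ∅ for every such U.
  x = p65: open {p65} ∋ x has {p65} ∩ (A ∖ {p65}) = ∅, so x is NOT a limit point.
  x = p66: open {p66, p67} ∋ x has {p66, p67} ∩ (A ∖ {p66}) = ∅, so x is NOT a limit point.
  x = p67: open {p67} ∋ x has {p67} ∩ (A ∖ {p67}) = ∅, so x is NOT a limit point.
  x = p68: opens ∋ x are {p65, p67, p68, p69}, {p65, p66, p67, p68, p69}; each meets A ∖ {p68}, so x IS a limit point.
  x = p69: open {p67, p69} ∋ x has {p67, p69} ∩ (A ∖ {p69}) = ∅, so x is NOT a limit point.
Collecting: A' = {p68}.


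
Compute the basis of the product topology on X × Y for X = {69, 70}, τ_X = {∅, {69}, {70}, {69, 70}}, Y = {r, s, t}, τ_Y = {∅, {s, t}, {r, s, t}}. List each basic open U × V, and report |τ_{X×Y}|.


Basis B = {∅ × ∅, {69} × {s, t}, {70} × {s, t}, {69} × {r, s, t}, {70} × {r, s, t}, {69, 70} × {s, t}, {69, 70} × {r, s, t}}; |τ_{X×Y}| = 9.

Enumerate products U × V with U ∈ τ_X, V ∈ τ_Y (deduplicated):
  ∅ × ∅ = {} (∅)
  {69} × {s, t} = {(69,s), (69,t)}
  {70} × {s, t} = {(70,s), (70,t)}
  {69} × {r, s, t} = {(69,r), (69,s), (69,t)}
  {70} × {r, s, t} = {(70,r), (70,s), (70,t)}
  {69, 70} × {s, t} = {(69,s), (69,t), (70,s), (70,t)}
  {69, 70} × {r, s, t} = {(69,r), (69,s), (69,t), (70,r), (70,s), (70,t)}
These 7 distinct sets form the basis B.
Close under arbitrary unions to get τ_{X×Y}; counting gives |τ_{X×Y}| = 9.


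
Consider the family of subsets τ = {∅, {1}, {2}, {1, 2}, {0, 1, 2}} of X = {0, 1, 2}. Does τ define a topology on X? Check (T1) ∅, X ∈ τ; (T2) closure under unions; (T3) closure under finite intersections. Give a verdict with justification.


τ IS a topology on X.

Axiom (T1): ∅ ∈ τ? Yes; X ∈ τ? Yes.
Axiom (T2/T3): check pairwise unions and intersections of members of τ.
All pairwise intersections and unions checked — each lies in τ. Therefore τ satisfies (T1), (T2), (T3): it IS a topology on X.


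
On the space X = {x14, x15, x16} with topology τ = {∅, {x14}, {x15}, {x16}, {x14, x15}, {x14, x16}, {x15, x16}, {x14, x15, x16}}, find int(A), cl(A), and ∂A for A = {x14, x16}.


int(A) = {x14, x16}, cl(A) = {x14, x16}, ∂A = ∅.

Closed sets in (X, τ) are complements of opens:
  closed(X, τ) = {∅, {x14}, {x15}, {x16}, {x14, x15}, {x14, x16}, {x15, x16}, {x14, x15, x16}}.
int(A) = ⋃ {U ∈ τ : U ⊆ A}. Opens contained in A: ∅, {x14}, {x16}, {x14, x16}.
Taking the union of these: int(A) = {x14, x16}.
cl(A) = ⋂ {C closed : A ⊆ C}. Closed sets containing A: {x14, x16}, {x14, x15, x16}.
Intersecting these: cl(A) = {x14, x16}.
∂A = cl(A) ∖ int(A) = {x14, x16} ∖ {x14, x16} = ∅.


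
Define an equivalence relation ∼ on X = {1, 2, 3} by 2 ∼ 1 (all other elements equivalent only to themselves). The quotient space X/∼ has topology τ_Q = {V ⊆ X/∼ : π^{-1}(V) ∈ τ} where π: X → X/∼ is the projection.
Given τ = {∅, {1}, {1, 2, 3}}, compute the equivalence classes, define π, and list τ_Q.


X/∼ = {[1=2], [3]}; |τ_Q| = 2.

Equivalence classes: [1=2], [3].
Quotient map π: X → X/∼ sends 1 ↦ [1=2], 2 ↦ [1=2], 3 ↦ [3].
For each subset V ⊆ X/∼, compute π^{-1}(V) ⊆ X and check whether π^{-1}(V) ∈ τ. V is open in τ_Q iff π^{-1}(V) ∈ τ.
  V = {}: π^{-1}(V) = ∅ ∈ τ ✓.
  V = {[1=2]}: π^{-1}(V) = {1, 2} ∉ τ ✗.
  V = {[3]}: π^{-1}(V) = {3} ∉ τ ✗.
  V = {[1=2], [3]}: π^{-1}(V) = {1, 2, 3} ∈ τ ✓.
Open sets in the quotient: τ_Q = {{}, {[1=2], [3]}} (2 elements).


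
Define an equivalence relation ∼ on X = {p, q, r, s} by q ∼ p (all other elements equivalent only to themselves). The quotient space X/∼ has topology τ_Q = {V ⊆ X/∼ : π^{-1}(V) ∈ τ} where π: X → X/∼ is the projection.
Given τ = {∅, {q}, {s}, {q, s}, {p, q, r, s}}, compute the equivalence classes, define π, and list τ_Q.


X/∼ = {[p=q], [r], [s]}; |τ_Q| = 3.

Equivalence classes: [p=q], [r], [s].
Quotient map π: X → X/∼ sends p ↦ [p=q], q ↦ [p=q], r ↦ [r], s ↦ [s].
For each subset V ⊆ X/∼, compute π^{-1}(V) ⊆ X and check whether π^{-1}(V) ∈ τ. V is open in τ_Q iff π^{-1}(V) ∈ τ.
  V = {}: π^{-1}(V) = ∅ ∈ τ ✓.
  V = {[p=q]}: π^{-1}(V) = {p, q} ∉ τ ✗.
  V = {[r]}: π^{-1}(V) = {r} ∉ τ ✗.
  V = {[p=q], [r]}: π^{-1}(V) = {p, q, r} ∉ τ ✗.
  V = {[s]}: π^{-1}(V) = {s} ∈ τ ✓.
  V = {[p=q], [s]}: π^{-1}(V) = {p, q, s} ∉ τ ✗.
  V = {[r], [s]}: π^{-1}(V) = {r, s} ∉ τ ✗.
  V = {[p=q], [r], [s]}: π^{-1}(V) = {p, q, r, s} ∈ τ ✓.
Open sets in the quotient: τ_Q = {{}, {[s]}, {[p=q], [r], [s]}} (3 elements).


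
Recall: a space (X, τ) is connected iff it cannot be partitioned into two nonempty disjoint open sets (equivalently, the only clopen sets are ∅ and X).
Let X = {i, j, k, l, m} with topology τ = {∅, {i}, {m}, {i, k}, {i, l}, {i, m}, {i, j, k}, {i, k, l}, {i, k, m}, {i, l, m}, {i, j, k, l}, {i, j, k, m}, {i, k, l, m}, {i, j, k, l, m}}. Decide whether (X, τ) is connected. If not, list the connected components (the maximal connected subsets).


(X, τ) is disconnected; components = [{m}, {i, j, k, l}].

Find clopen sets (U ∈ τ with X ∖ U ∈ τ):
  U = ∅, X ∖ U = {i, j, k, l, m} — both open, so U is clopen.
  U = {m}, X ∖ U = {i, j, k, l} — both open, so U is clopen.
  U = {i, j, k, l}, X ∖ U = {m} — both open, so U is clopen.
  U = {i, j, k, l, m}, X ∖ U = ∅ — both open, so U is clopen.
Nontrivial clopen(s) exist: e.g. {i, j, k, l}. So (X, τ) is disconnected.
Compute connected components by grouping points that agree on all clopens:
  component: {m}
  component: {i, j, k, l}


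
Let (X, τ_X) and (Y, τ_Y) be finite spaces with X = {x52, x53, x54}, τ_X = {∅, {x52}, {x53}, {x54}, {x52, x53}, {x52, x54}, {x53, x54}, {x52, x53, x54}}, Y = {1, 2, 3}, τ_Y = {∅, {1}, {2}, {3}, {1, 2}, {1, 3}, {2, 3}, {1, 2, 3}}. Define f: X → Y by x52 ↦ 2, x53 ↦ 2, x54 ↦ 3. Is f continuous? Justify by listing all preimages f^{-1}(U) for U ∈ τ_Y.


f IS continuous.

Compute f^{-1}(U) for each U ∈ τ_Y:
  U = ∅: f^{-1}(U) = ∅ ∈ τ_X ✓.
  U = {1}: f^{-1}(U) = ∅ ∈ τ_X ✓.
  U = {2}: f^{-1}(U) = {x52, x53} ∈ τ_X ✓.
  U = {3}: f^{-1}(U) = {x54} ∈ τ_X ✓.
  U = {1, 2}: f^{-1}(U) = {x52, x53} ∈ τ_X ✓.
  U = {1, 3}: f^{-1}(U) = {x54} ∈ τ_X ✓.
  U = {2, 3}: f^{-1}(U) = {x52, x53, x54} ∈ τ_X ✓.
  U = {1, 2, 3}: f^{-1}(U) = {x52, x53, x54} ∈ τ_X ✓.
Every preimage lies in τ_X, so f IS continuous.


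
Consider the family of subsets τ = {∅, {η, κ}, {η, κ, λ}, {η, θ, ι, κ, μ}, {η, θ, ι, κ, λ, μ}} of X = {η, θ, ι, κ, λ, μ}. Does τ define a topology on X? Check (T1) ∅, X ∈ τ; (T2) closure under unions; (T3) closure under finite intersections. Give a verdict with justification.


τ IS a topology on X.

Axiom (T1): ∅ ∈ τ? Yes; X ∈ τ? Yes.
Axiom (T2/T3): check pairwise unions and intersections of members of τ.
All pairwise intersections and unions checked — each lies in τ. Therefore τ satisfies (T1), (T2), (T3): it IS a topology on X.


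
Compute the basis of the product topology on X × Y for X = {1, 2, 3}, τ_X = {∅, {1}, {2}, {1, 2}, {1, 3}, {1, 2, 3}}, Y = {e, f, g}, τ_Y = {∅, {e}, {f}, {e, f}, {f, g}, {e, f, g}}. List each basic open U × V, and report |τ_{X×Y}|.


Basis B = {∅ × ∅, {1} × {e}, {1} × {f}, {2} × {e}, {2} × {f}, {1} × {e, f}, {1, 2} × {e}, {1, 3} × {e}, {1} × {f, g}, {1, 2} × {f}, {1, 3} × {f}, {2} × {e, f}, {2} × {f, g}, {1} × {e, f, g}, {1, 2, 3} × {e}, {1, 2, 3} × {f}, {2} × {e, f, g}, {1, 2} × {e, f}, {1, 3} × {e, f}, {1, 2} × {f, g}, {1, 3} × {f, g}, {1, 2} × {e, f, g}, {1, 3} × {e, f, g}, {1, 2, 3} × {e, f}, {1, 2, 3} × {f, g}, {1, 2, 3} × {e, f, g}}; |τ_{X×Y}| = 108.

Enumerate products U × V with U ∈ τ_X, V ∈ τ_Y (deduplicated):
  ∅ × ∅ = {} (∅)
  {1} × {e} = {(1,e)}
  {1} × {f} = {(1,f)}
  {2} × {e} = {(2,e)}
  {2} × {f} = {(2,f)}
  {1} × {e, f} = {(1,e), (1,f)}
  {1, 2} × {e} = {(1,e), (2,e)}
  {1, 3} × {e} = {(1,e), (3,e)}
  {1} × {f, g} = {(1,f), (1,g)}
  {1, 2} × {f} = {(1,f), (2,f)}
  {1, 3} × {f} = {(1,f), (3,f)}
  {2} × {e, f} = {(2,e), (2,f)}
  {2} × {f, g} = {(2,f), (2,g)}
  {1} × {e, f, g} = {(1,e), (1,f), (1,g)}
  {1, 2, 3} × {e} = {(1,e), (2,e), (3,e)}
  {1, 2, 3} × {f} = {(1,f), (2,f), (3,f)}
  {2} × {e, f, g} = {(2,e), (2,f), (2,g)}
  {1, 2} × {e, f} = {(1,e), (1,f), (2,e), (2,f)}
  {1, 3} × {e, f} = {(1,e), (1,f), (3,e), (3,f)}
  {1, 2} × {f, g} = {(1,f), (1,g), (2,f), (2,g)}
  {1, 3} × {f, g} = {(1,f), (1,g), (3,f), (3,g)}
  {1, 2} × {e, f, g} = {(1,e), (1,f), (1,g), (2,e), (2,f), (2,g)}
  {1, 3} × {e, f, g} = {(1,e), (1,f), (1,g), (3,e), (3,f), (3,g)}
  {1, 2, 3} × {e, f} = {(1,e), (1,f), (2,e), (2,f), (3,e), (3,f)}
  {1, 2, 3} × {f, g} = {(1,f), (1,g), (2,f), (2,g), (3,f), (3,g)}
  {1, 2, 3} × {e, f, g} = {(1,e), (1,f), (1,g), (2,e), (2,f), (2,g), (3,e), (3,f), (3,g)}
These 26 distinct sets form the basis B.
Close under arbitrary unions to get τ_{X×Y}; counting gives |τ_{X×Y}| = 108.


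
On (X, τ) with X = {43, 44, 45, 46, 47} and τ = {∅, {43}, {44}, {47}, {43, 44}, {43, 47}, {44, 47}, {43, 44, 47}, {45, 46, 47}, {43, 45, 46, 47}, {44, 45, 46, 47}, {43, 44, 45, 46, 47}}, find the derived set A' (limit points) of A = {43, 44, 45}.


A' = {46}

For each x ∈ X, list the open sets U ∈ τ with x ∈ U, then check whether U ∩ (A ∖ {x}) ≠ ∅ for every such U.
  x = 43: open {43} ∋ x has {43} ∩ (A ∖ {43}) = ∅, so x is NOT a limit point.
  x = 44: open {44} ∋ x has {44} ∩ (A ∖ {44}) = ∅, so x is NOT a limit point.
  x = 45: open {45, 46, 47} ∋ x has {45, 46, 47} ∩ (A ∖ {45}) = ∅, so x is NOT a limit point.
  x = 46: opens ∋ x are {45, 46, 47}, {43, 45, 46, 47}, {44, 45, 46, 47}, {43, 44, 45, 46, 47}; each meets A ∖ {46}, so x IS a limit point.
  x = 47: open {47} ∋ x has {47} ∩ (A ∖ {47}) = ∅, so x is NOT a limit point.
Collecting: A' = {46}.


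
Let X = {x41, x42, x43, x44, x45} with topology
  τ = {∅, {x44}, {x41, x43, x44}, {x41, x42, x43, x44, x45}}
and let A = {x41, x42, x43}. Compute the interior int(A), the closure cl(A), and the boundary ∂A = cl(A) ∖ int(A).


int(A) = ∅, cl(A) = {x41, x42, x43, x45}, ∂A = {x41, x42, x43, x45}.

Closed sets in (X, τ) are complements of opens:
  closed(X, τ) = {∅, {x42, x45}, {x41, x42, x43, x45}, {x41, x42, x43, x44, x45}}.
int(A) = ⋃ {U ∈ τ : U ⊆ A}. Opens contained in A: ∅.
Taking the union of these: int(A) = ∅.
cl(A) = ⋂ {C closed : A ⊆ C}. Closed sets containing A: {x41, x42, x43, x45}, {x41, x42, x43, x44, x45}.
Intersecting these: cl(A) = {x41, x42, x43, x45}.
∂A = cl(A) ∖ int(A) = {x41, x42, x43, x45} ∖ ∅ = {x41, x42, x43, x45}.


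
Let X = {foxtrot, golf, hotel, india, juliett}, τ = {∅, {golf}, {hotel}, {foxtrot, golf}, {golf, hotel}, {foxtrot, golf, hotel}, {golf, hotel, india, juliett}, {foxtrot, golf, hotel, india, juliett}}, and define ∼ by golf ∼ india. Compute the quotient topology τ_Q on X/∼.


X/∼ = {[foxtrot], [golf=india], [hotel], [juliett]}; |τ_Q| = 4.

Equivalence classes: [foxtrot], [golf=india], [hotel], [juliett].
Quotient map π: X → X/∼ sends foxtrot ↦ [foxtrot], golf ↦ [golf=india], hotel ↦ [hotel], india ↦ [golf=india], juliett ↦ [juliett].
For each subset V ⊆ X/∼, compute π^{-1}(V) ⊆ X and check whether π^{-1}(V) ∈ τ. V is open in τ_Q iff π^{-1}(V) ∈ τ.
  V = {}: π^{-1}(V) = ∅ ∈ τ ✓.
  V = {[foxtrot]}: π^{-1}(V) = {foxtrot} ∉ τ ✗.
  V = {[golf=india]}: π^{-1}(V) = {golf, india} ∉ τ ✗.
  V = {[foxtrot], [golf=india]}: π^{-1}(V) = {foxtrot, golf, india} ∉ τ ✗.
  V = {[hotel]}: π^{-1}(V) = {hotel} ∈ τ ✓.
  V = {[foxtrot], [hotel]}: π^{-1}(V) = {foxtrot, hotel} ∉ τ ✗.
  V = {[golf=india], [hotel]}: π^{-1}(V) = {golf, hotel, india} ∉ τ ✗.
  V = {[foxtrot], [golf=india], [hotel]}: π^{-1}(V) = {foxtrot, golf, hotel, india} ∉ τ ✗.
  V = {[juliett]}: π^{-1}(V) = {juliett} ∉ τ ✗.
  V = {[foxtrot], [juliett]}: π^{-1}(V) = {foxtrot, juliett} ∉ τ ✗.
  V = {[golf=india], [juliett]}: π^{-1}(V) = {golf, india, juliett} ∉ τ ✗.
  V = {[foxtrot], [golf=india], [juliett]}: π^{-1}(V) = {foxtrot, golf, india, juliett} ∉ τ ✗.
  V = {[hotel], [juliett]}: π^{-1}(V) = {hotel, juliett} ∉ τ ✗.
  V = {[foxtrot], [hotel], [juliett]}: π^{-1}(V) = {foxtrot, hotel, juliett} ∉ τ ✗.
  V = {[golf=india], [hotel], [juliett]}: π^{-1}(V) = {golf, hotel, india, juliett} ∈ τ ✓.
  V = {[foxtrot], [golf=india], [hotel], [juliett]}: π^{-1}(V) = {foxtrot, golf, hotel, india, juliett} ∈ τ ✓.
Open sets in the quotient: τ_Q = {{}, {[hotel]}, {[golf=india], [hotel], [juliett]}, {[foxtrot], [golf=india], [hotel], [juliett]}} (4 elements).


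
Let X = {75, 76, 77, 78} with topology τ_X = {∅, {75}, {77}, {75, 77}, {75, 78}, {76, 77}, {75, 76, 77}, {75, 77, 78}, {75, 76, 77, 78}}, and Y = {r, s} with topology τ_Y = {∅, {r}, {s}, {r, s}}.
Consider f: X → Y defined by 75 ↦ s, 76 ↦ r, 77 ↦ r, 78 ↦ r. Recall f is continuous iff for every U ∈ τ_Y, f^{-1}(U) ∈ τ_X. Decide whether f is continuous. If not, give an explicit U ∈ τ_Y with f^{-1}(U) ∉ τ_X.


f is NOT continuous.

Compute f^{-1}(U) for each U ∈ τ_Y:
  U = ∅: f^{-1}(U) = ∅ ∈ τ_X ✓.
  U = {r}: f^{-1}(U) = {76, 77, 78} ∉ τ_X ✗.
  U = {s}: f^{-1}(U) = {75} ∈ τ_X ✓.
  U = {r, s}: f^{-1}(U) = {75, 76, 77, 78} ∈ τ_X ✓.
Found U = {r} with f^{-1}(U) = {76, 77, 78} not in τ_X. Therefore f is NOT continuous.


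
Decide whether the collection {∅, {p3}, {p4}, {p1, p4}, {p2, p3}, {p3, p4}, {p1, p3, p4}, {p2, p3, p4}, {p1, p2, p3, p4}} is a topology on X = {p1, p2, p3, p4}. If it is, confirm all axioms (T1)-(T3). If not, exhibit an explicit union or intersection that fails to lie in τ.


τ IS a topology on X.

Axiom (T1): ∅ ∈ τ? Yes; X ∈ τ? Yes.
Axiom (T2/T3): check pairwise unions and intersections of members of τ.
All pairwise intersections and unions checked — each lies in τ. Therefore τ satisfies (T1), (T2), (T3): it IS a topology on X.


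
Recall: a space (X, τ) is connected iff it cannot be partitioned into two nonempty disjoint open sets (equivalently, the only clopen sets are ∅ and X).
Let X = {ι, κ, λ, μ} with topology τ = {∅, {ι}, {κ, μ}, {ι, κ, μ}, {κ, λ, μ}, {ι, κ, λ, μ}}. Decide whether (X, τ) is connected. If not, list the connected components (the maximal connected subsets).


(X, τ) is disconnected; components = [{ι}, {κ, λ, μ}].

Find clopen sets (U ∈ τ with X ∖ U ∈ τ):
  U = ∅, X ∖ U = {ι, κ, λ, μ} — both open, so U is clopen.
  U = {ι}, X ∖ U = {κ, λ, μ} — both open, so U is clopen.
  U = {κ, λ, μ}, X ∖ U = {ι} — both open, so U is clopen.
  U = {ι, κ, λ, μ}, X ∖ U = ∅ — both open, so U is clopen.
Nontrivial clopen(s) exist: e.g. {κ, λ, μ}. So (X, τ) is disconnected.
Compute connected components by grouping points that agree on all clopens:
  component: {ι}
  component: {κ, λ, μ}


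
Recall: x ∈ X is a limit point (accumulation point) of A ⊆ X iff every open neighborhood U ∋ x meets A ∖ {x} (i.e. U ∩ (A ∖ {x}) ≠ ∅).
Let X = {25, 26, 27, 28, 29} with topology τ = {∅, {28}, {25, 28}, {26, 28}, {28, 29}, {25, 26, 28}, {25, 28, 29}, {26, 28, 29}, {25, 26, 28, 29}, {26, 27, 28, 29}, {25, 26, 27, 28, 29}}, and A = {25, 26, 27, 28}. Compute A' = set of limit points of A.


A' = {25, 26, 27, 29}

For each x ∈ X, list the open sets U ∈ τ with x ∈ U, then check whether U ∩ (A ∖ {x}) ≠ ∅ for every such U.
  x = 25: opens ∋ x are {25, 28}, {25, 26, 28}, {25, 28, 29}, {25, 26, 28, 29}, {25, 26, 27, 28, 29}; each meets A ∖ {25}, so x IS a limit point.
  x = 26: opens ∋ x are {26, 28}, {25, 26, 28}, {26, 28, 29}, {25, 26, 28, 29}, {26, 27, 28, 29}, {25, 26, 27, 28, 29}; each meets A ∖ {26}, so x IS a limit point.
  x = 27: opens ∋ x are {26, 27, 28, 29}, {25, 26, 27, 28, 29}; each meets A ∖ {27}, so x IS a limit point.
  x = 28: open {28} ∋ x has {28} ∩ (A ∖ {28}) = ∅, so x is NOT a limit point.
  x = 29: opens ∋ x are {28, 29}, {25, 28, 29}, {26, 28, 29}, {25, 26, 28, 29}, {26, 27, 28, 29}, {25, 26, 27, 28, 29}; each meets A ∖ {29}, so x IS a limit point.
Collecting: A' = {25, 26, 27, 29}.


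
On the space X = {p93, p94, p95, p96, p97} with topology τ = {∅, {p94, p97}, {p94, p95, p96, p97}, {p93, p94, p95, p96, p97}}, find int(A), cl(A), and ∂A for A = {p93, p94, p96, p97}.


int(A) = {p94, p97}, cl(A) = {p93, p94, p95, p96, p97}, ∂A = {p93, p95, p96}.

Closed sets in (X, τ) are complements of opens:
  closed(X, τ) = {∅, {p93}, {p93, p95, p96}, {p93, p94, p95, p96, p97}}.
int(A) = ⋃ {U ∈ τ : U ⊆ A}. Opens contained in A: ∅, {p94, p97}.
Taking the union of these: int(A) = {p94, p97}.
cl(A) = ⋂ {C closed : A ⊆ C}. Closed sets containing A: {p93, p94, p95, p96, p97}.
Intersecting these: cl(A) = {p93, p94, p95, p96, p97}.
∂A = cl(A) ∖ int(A) = {p93, p94, p95, p96, p97} ∖ {p94, p97} = {p93, p95, p96}.


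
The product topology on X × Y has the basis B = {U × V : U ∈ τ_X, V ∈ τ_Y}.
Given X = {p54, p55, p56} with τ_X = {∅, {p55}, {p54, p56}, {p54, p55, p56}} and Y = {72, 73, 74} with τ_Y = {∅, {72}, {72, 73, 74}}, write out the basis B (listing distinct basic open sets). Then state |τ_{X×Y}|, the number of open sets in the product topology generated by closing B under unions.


Basis B = {∅ × ∅, {p55} × {72}, {p54, p56} × {72}, {p54, p55, p56} × {72}, {p55} × {72, 73, 74}, {p54, p56} × {72, 73, 74}, {p54, p55, p56} × {72, 73, 74}}; |τ_{X×Y}| = 9.

Enumerate products U × V with U ∈ τ_X, V ∈ τ_Y (deduplicated):
  ∅ × ∅ = {} (∅)
  {p55} × {72} = {(p55,72)}
  {p54, p56} × {72} = {(p54,72), (p56,72)}
  {p54, p55, p56} × {72} = {(p54,72), (p55,72), (p56,72)}
  {p55} × {72, 73, 74} = {(p55,72), (p55,73), (p55,74)}
  {p54, p56} × {72, 73, 74} = {(p54,72), (p54,73), (p54,74), (p56,72), (p56,73), (p56,74)}
  {p54, p55, p56} × {72, 73, 74} = {(p54,72), (p54,73), (p54,74), (p55,72), (p55,73), (p55,74), (p56,72), (p56,73), (p56,74)}
These 7 distinct sets form the basis B.
Close under arbitrary unions to get τ_{X×Y}; counting gives |τ_{X×Y}| = 9.


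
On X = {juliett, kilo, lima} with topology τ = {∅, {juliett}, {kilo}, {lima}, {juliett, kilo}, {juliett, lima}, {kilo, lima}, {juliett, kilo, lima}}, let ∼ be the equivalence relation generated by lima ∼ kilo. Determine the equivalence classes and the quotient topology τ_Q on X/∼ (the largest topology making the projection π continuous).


X/∼ = {[juliett], [kilo=lima]}; |τ_Q| = 4.

Equivalence classes: [juliett], [kilo=lima].
Quotient map π: X → X/∼ sends juliett ↦ [juliett], kilo ↦ [kilo=lima], lima ↦ [kilo=lima].
For each subset V ⊆ X/∼, compute π^{-1}(V) ⊆ X and check whether π^{-1}(V) ∈ τ. V is open in τ_Q iff π^{-1}(V) ∈ τ.
  V = {}: π^{-1}(V) = ∅ ∈ τ ✓.
  V = {[juliett]}: π^{-1}(V) = {juliett} ∈ τ ✓.
  V = {[kilo=lima]}: π^{-1}(V) = {kilo, lima} ∈ τ ✓.
  V = {[juliett], [kilo=lima]}: π^{-1}(V) = {juliett, kilo, lima} ∈ τ ✓.
Open sets in the quotient: τ_Q = {{}, {[juliett]}, {[kilo=lima]}, {[juliett], [kilo=lima]}} (4 elements).


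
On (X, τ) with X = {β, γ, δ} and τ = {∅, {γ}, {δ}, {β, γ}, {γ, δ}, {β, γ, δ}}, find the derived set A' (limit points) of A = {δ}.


A' = ∅

For each x ∈ X, list the open sets U ∈ τ with x ∈ U, then check whether U ∩ (A ∖ {x}) ≠ ∅ for every such U.
  x = β: open {β, γ} ∋ x has {β, γ} ∩ (A ∖ {β}) = ∅, so x is NOT a limit point.
  x = γ: open {γ} ∋ x has {γ} ∩ (A ∖ {γ}) = ∅, so x is NOT a limit point.
  x = δ: open {δ} ∋ x has {δ} ∩ (A ∖ {δ}) = ∅, so x is NOT a limit point.
Collecting: A' = ∅.


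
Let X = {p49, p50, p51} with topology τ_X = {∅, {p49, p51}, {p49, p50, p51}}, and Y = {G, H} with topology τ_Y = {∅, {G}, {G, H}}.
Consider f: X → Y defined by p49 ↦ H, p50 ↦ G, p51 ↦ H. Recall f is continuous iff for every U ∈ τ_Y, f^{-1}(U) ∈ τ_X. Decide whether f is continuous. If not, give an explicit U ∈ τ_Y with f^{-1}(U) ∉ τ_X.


f is NOT continuous.

Compute f^{-1}(U) for each U ∈ τ_Y:
  U = ∅: f^{-1}(U) = ∅ ∈ τ_X ✓.
  U = {G}: f^{-1}(U) = {p50} ∉ τ_X ✗.
  U = {G, H}: f^{-1}(U) = {p49, p50, p51} ∈ τ_X ✓.
Found U = {G} with f^{-1}(U) = {p50} not in τ_X. Therefore f is NOT continuous.


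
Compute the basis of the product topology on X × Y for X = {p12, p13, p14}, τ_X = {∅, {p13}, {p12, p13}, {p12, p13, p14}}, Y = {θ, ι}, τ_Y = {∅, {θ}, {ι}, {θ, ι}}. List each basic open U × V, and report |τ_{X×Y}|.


Basis B = {∅ × ∅, {p13} × {θ}, {p13} × {ι}, {p12, p13} × {θ}, {p12, p13} × {ι}, {p13} × {θ, ι}, {p12, p13, p14} × {θ}, {p12, p13, p14} × {ι}, {p12, p13} × {θ, ι}, {p12, p13, p14} × {θ, ι}}; |τ_{X×Y}| = 16.

Enumerate products U × V with U ∈ τ_X, V ∈ τ_Y (deduplicated):
  ∅ × ∅ = {} (∅)
  {p13} × {θ} = {(p13,θ)}
  {p13} × {ι} = {(p13,ι)}
  {p12, p13} × {θ} = {(p12,θ), (p13,θ)}
  {p12, p13} × {ι} = {(p12,ι), (p13,ι)}
  {p13} × {θ, ι} = {(p13,θ), (p13,ι)}
  {p12, p13, p14} × {θ} = {(p12,θ), (p13,θ), (p14,θ)}
  {p12, p13, p14} × {ι} = {(p12,ι), (p13,ι), (p14,ι)}
  {p12, p13} × {θ, ι} = {(p12,θ), (p12,ι), (p13,θ), (p13,ι)}
  {p12, p13, p14} × {θ, ι} = {(p12,θ), (p12,ι), (p13,θ), (p13,ι), (p14,θ), (p14,ι)}
These 10 distinct sets form the basis B.
Close under arbitrary unions to get τ_{X×Y}; counting gives |τ_{X×Y}| = 16.


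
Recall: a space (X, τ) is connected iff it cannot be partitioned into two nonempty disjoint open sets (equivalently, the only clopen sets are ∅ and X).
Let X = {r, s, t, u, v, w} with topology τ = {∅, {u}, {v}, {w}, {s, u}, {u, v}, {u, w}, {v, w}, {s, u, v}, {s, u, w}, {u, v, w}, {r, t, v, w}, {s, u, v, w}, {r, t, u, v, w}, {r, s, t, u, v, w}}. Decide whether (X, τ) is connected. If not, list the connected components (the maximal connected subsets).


(X, τ) is disconnected; components = [{s, u}, {r, t, v, w}].

Find clopen sets (U ∈ τ with X ∖ U ∈ τ):
  U = ∅, X ∖ U = {r, s, t, u, v, w} — both open, so U is clopen.
  U = {s, u}, X ∖ U = {r, t, v, w} — both open, so U is clopen.
  U = {r, t, v, w}, X ∖ U = {s, u} — both open, so U is clopen.
  U = {r, s, t, u, v, w}, X ∖ U = ∅ — both open, so U is clopen.
Nontrivial clopen(s) exist: e.g. {s, u}. So (X, τ) is disconnected.
Compute connected components by grouping points that agree on all clopens:
  component: {s, u}
  component: {r, t, v, w}


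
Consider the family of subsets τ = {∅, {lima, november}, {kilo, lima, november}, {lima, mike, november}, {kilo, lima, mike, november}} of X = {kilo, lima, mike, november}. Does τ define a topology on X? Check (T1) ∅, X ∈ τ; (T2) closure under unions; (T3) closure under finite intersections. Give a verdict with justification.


τ IS a topology on X.

Axiom (T1): ∅ ∈ τ? Yes; X ∈ τ? Yes.
Axiom (T2/T3): check pairwise unions and intersections of members of τ.
All pairwise intersections and unions checked — each lies in τ. Therefore τ satisfies (T1), (T2), (T3): it IS a topology on X.


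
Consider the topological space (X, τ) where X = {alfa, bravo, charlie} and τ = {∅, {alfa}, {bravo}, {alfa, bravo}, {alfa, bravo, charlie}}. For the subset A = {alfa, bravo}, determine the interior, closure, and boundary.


int(A) = {alfa, bravo}, cl(A) = {alfa, bravo, charlie}, ∂A = {charlie}.

Closed sets in (X, τ) are complements of opens:
  closed(X, τ) = {∅, {charlie}, {alfa, charlie}, {bravo, charlie}, {alfa, bravo, charlie}}.
int(A) = ⋃ {U ∈ τ : U ⊆ A}. Opens contained in A: ∅, {alfa}, {bravo}, {alfa, bravo}.
Taking the union of these: int(A) = {alfa, bravo}.
cl(A) = ⋂ {C closed : A ⊆ C}. Closed sets containing A: {alfa, bravo, charlie}.
Intersecting these: cl(A) = {alfa, bravo, charlie}.
∂A = cl(A) ∖ int(A) = {alfa, bravo, charlie} ∖ {alfa, bravo} = {charlie}.


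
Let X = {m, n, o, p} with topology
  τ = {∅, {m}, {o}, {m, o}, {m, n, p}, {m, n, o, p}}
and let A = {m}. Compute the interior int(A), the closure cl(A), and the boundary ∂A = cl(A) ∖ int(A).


int(A) = {m}, cl(A) = {m, n, p}, ∂A = {n, p}.

Closed sets in (X, τ) are complements of opens:
  closed(X, τ) = {∅, {o}, {n, p}, {m, n, p}, {n, o, p}, {m, n, o, p}}.
int(A) = ⋃ {U ∈ τ : U ⊆ A}. Opens contained in A: ∅, {m}.
Taking the union of these: int(A) = {m}.
cl(A) = ⋂ {C closed : A ⊆ C}. Closed sets containing A: {m, n, p}, {m, n, o, p}.
Intersecting these: cl(A) = {m, n, p}.
∂A = cl(A) ∖ int(A) = {m, n, p} ∖ {m} = {n, p}.


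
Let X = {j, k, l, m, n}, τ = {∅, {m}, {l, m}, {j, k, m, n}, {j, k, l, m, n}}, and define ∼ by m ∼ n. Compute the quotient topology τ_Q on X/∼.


X/∼ = {[j], [k], [l], [m=n]}; |τ_Q| = 3.

Equivalence classes: [j], [k], [l], [m=n].
Quotient map π: X → X/∼ sends j ↦ [j], k ↦ [k], l ↦ [l], m ↦ [m=n], n ↦ [m=n].
For each subset V ⊆ X/∼, compute π^{-1}(V) ⊆ X and check whether π^{-1}(V) ∈ τ. V is open in τ_Q iff π^{-1}(V) ∈ τ.
  V = {}: π^{-1}(V) = ∅ ∈ τ ✓.
  V = {[j]}: π^{-1}(V) = {j} ∉ τ ✗.
  V = {[k]}: π^{-1}(V) = {k} ∉ τ ✗.
  V = {[j], [k]}: π^{-1}(V) = {j, k} ∉ τ ✗.
  V = {[l]}: π^{-1}(V) = {l} ∉ τ ✗.
  V = {[j], [l]}: π^{-1}(V) = {j, l} ∉ τ ✗.
  V = {[k], [l]}: π^{-1}(V) = {k, l} ∉ τ ✗.
  V = {[j], [k], [l]}: π^{-1}(V) = {j, k, l} ∉ τ ✗.
  V = {[m=n]}: π^{-1}(V) = {m, n} ∉ τ ✗.
  V = {[j], [m=n]}: π^{-1}(V) = {j, m, n} ∉ τ ✗.
  V = {[k], [m=n]}: π^{-1}(V) = {k, m, n} ∉ τ ✗.
  V = {[j], [k], [m=n]}: π^{-1}(V) = {j, k, m, n} ∈ τ ✓.
  V = {[l], [m=n]}: π^{-1}(V) = {l, m, n} ∉ τ ✗.
  V = {[j], [l], [m=n]}: π^{-1}(V) = {j, l, m, n} ∉ τ ✗.
  V = {[k], [l], [m=n]}: π^{-1}(V) = {k, l, m, n} ∉ τ ✗.
  V = {[j], [k], [l], [m=n]}: π^{-1}(V) = {j, k, l, m, n} ∈ τ ✓.
Open sets in the quotient: τ_Q = {{}, {[j], [k], [m=n]}, {[j], [k], [l], [m=n]}} (3 elements).
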